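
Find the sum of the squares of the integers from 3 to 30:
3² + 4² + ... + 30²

Use ∑_{k=1}^{n} k² = n(n+1)(2n+1)/6, then subtract the first 2 terms.
∑_{k=1}^{30} k² = 30×31×61/6 = 9455
∑_{k=1}^{2} k² = 2×3×5/6 = 5
∑_{k=3}^{30} k² = 9455 - 5 = 9450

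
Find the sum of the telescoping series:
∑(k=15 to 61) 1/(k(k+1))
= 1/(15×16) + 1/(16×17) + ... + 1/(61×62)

Partial fractions: 1/(k(k+1)) = 1/k - 1/(k+1)
The series telescopes:
= (1/15 - 1/16) + (1/16 - 1/17) + ... + (1/61 - 1/62)
= 1/15 - 1/62
= 47/930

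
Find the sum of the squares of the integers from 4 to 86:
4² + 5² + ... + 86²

Use ∑_{k=1}^{n} k² = n(n+1)(2n+1)/6, then subtract the first 3 terms.
∑_{k=1}^{86} k² = 86×87×173/6 = 215731
∑_{k=1}^{3} k² = 3×4×7/6 = 14
∑_{k=4}^{86} k² = 215731 - 14 = 215717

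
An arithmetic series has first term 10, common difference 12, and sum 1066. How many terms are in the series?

Using S = n/2 × [2a + (n-1)d]
1066 = n/2 × [2(10) + (n-1)(12)]
1066 = n/2 × [20 + 12n - 12]
2132 = n × [8 + 12n]
12n² + (8)n - 2132 = 0
Discriminant: Δ = (8)² - 4(12)(-2132) = 64 + 102336 = 102400
√Δ = 320
n = [-(8) + √Δ] / (2·12) = (-8 + 320) / 24 = 312 / 24 = 13
(The negative root is discarded since n must be a positive integer.)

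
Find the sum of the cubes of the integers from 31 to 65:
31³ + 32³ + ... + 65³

Use ∑_{k=1}^{n} k³ = [n(n+1)/2]², then subtract the first 30 terms.
∑_{k=1}^{65} k³ = [65×66/2]² = 2145² = 4601025
∑_{k=1}^{30} k³ = [30×31/2]² = 465² = 216225
∑_{k=31}^{65} k³ = 4601025 - 216225 = 4384800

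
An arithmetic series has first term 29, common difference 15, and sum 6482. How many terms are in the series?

Using S = n/2 × [2a + (n-1)d]
6482 = n/2 × [2(29) + (n-1)(15)]
6482 = n/2 × [58 + 15n - 15]
12964 = n × [43 + 15n]
15n² + (43)n - 12964 = 0
Discriminant: Δ = (43)² - 4(15)(-12964) = 1849 + 777840 = 779689
√Δ = 883
n = [-(43) + √Δ] / (2·15) = (-43 + 883) / 30 = 840 / 30 = 28
(The negative root is discarded since n must be a positive integer.)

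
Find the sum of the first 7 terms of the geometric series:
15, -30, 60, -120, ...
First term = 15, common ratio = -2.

Sₙ = a(1 - rⁿ) / (1 - r)
S_7 = 15(1 - (-2)^7) / (1 - (-2))
S_7 = 15(1 - (-128)) / (3)
S_7 = 645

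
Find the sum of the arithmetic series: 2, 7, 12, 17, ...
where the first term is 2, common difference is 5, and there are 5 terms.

Sₙ = n/2 × (first + last)
Last term = a + (n-1)d = 2 + (5-1)×5 = 22
S_5 = 5/2 × (2 + 22)
S_5 = 5/2 × 24 = 60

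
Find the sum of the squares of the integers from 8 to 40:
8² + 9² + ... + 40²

Use ∑_{k=1}^{n} k² = n(n+1)(2n+1)/6, then subtract the first 7 terms.
∑_{k=1}^{40} k² = 40×41×81/6 = 22140
∑_{k=1}^{7} k² = 7×8×15/6 = 140
∑_{k=8}^{40} k² = 22140 - 140 = 22000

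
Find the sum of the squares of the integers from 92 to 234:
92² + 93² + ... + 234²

Use ∑_{k=1}^{n} k² = n(n+1)(2n+1)/6, then subtract the first 91 terms.
∑_{k=1}^{234} k² = 234×235×469/6 = 4298385
∑_{k=1}^{91} k² = 91×92×183/6 = 255346
∑_{k=92}^{234} k² = 4298385 - 255346 = 4043039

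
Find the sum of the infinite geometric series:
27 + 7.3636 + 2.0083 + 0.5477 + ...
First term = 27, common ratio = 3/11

For |r| < 1, S = a / (1 - r)
S = 27 / (1 - (3/11))
S = 27 / (8/11)
S = 297/8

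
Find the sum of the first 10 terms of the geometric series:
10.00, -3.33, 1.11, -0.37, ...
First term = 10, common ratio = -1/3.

Sₙ = a(1 - rⁿ) / (1 - r)
S_10 = 10(1 - (-1/3)^10) / (1 - (-1/3))
S_10 = 10(1 - (1/59049)) / (4/3)
S_10 = 147620/19683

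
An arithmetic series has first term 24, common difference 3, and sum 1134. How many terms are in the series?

Using S = n/2 × [2a + (n-1)d]
1134 = n/2 × [2(24) + (n-1)(3)]
1134 = n/2 × [48 + 3n - 3]
2268 = n × [45 + 3n]
3n² + (45)n - 2268 = 0
Discriminant: Δ = (45)² - 4(3)(-2268) = 2025 + 27216 = 29241
√Δ = 171
n = [-(45) + √Δ] / (2·3) = (-45 + 171) / 6 = 126 / 6 = 21
(The negative root is discarded since n must be a positive integer.)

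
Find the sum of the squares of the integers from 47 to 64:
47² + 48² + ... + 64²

Use ∑_{k=1}^{n} k² = n(n+1)(2n+1)/6, then subtract the first 46 terms.
∑_{k=1}^{64} k² = 64×65×129/6 = 89440
∑_{k=1}^{46} k² = 46×47×93/6 = 33511
∑_{k=47}^{64} k² = 89440 - 33511 = 55929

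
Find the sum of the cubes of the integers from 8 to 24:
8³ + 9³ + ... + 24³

Use ∑_{k=1}^{n} k³ = [n(n+1)/2]², then subtract the first 7 terms.
∑_{k=1}^{24} k³ = [24×25/2]² = 300² = 90000
∑_{k=1}^{7} k³ = [7×8/2]² = 28² = 784
∑_{k=8}^{24} k³ = 90000 - 784 = 89216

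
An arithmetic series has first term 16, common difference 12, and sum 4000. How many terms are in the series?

Using S = n/2 × [2a + (n-1)d]
4000 = n/2 × [2(16) + (n-1)(12)]
4000 = n/2 × [32 + 12n - 12]
8000 = n × [20 + 12n]
12n² + (20)n - 8000 = 0
Discriminant: Δ = (20)² - 4(12)(-8000) = 400 + 384000 = 384400
√Δ = 620
n = [-(20) + √Δ] / (2·12) = (-20 + 620) / 24 = 600 / 24 = 25
(The negative root is discarded since n must be a positive integer.)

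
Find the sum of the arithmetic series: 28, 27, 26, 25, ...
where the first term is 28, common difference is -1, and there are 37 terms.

Sₙ = n/2 × (first + last)
Last term = a + (n-1)d = 28 + (37-1)×(-1) = -8
S_37 = 37/2 × (28 + (-8))
S_37 = 37/2 × 20 = 370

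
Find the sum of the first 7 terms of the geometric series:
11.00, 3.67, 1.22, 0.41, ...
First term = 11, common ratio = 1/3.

Sₙ = a(1 - rⁿ) / (1 - r)
S_7 = 11(1 - (1/3)^7) / (1 - (1/3))
S_7 = 11(1 - (1/2187)) / (2/3)
S_7 = 12023/729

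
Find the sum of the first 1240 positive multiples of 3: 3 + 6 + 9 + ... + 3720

Factor out 3: = 3(1 + 2 + ... + 1240) = 3 × n(n+1)/2
= 3 × 1240×1241/2
= 3 × 769420
= 2308260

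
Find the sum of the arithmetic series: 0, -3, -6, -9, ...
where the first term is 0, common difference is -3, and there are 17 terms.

Sₙ = n/2 × (first + last)
Last term = a + (n-1)d = 0 + (17-1)×(-3) = -48
S_17 = 17/2 × (0 + (-48))
S_17 = 17/2 × (-48) = -408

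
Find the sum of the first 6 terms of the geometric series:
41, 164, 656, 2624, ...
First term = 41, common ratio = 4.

Sₙ = a(1 - rⁿ) / (1 - r)
S_6 = 41(1 - 4^6) / (1 - 4)
S_6 = 41(1 - 4096) / (-3)
S_6 = 55965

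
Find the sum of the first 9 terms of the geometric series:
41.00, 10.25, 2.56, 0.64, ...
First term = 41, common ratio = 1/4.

Sₙ = a(1 - rⁿ) / (1 - r)
S_9 = 41(1 - (1/4)^9) / (1 - (1/4))
S_9 = 41(1 - (1/262144)) / (3/4)
S_9 = 3582621/65536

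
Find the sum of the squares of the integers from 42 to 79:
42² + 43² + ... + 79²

Use ∑_{k=1}^{n} k² = n(n+1)(2n+1)/6, then subtract the first 41 terms.
∑_{k=1}^{79} k² = 79×80×159/6 = 167480
∑_{k=1}^{41} k² = 41×42×83/6 = 23821
∑_{k=42}^{79} k² = 167480 - 23821 = 143659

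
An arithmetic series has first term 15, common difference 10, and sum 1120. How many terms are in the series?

Using S = n/2 × [2a + (n-1)d]
1120 = n/2 × [2(15) + (n-1)(10)]
1120 = n/2 × [30 + 10n - 10]
2240 = n × [20 + 10n]
10n² + (20)n - 2240 = 0
Discriminant: Δ = (20)² - 4(10)(-2240) = 400 + 89600 = 90000
√Δ = 300
n = [-(20) + √Δ] / (2·10) = (-20 + 300) / 20 = 280 / 20 = 14
(The negative root is discarded since n must be a positive integer.)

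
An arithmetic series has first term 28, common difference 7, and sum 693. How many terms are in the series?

Using S = n/2 × [2a + (n-1)d]
693 = n/2 × [2(28) + (n-1)(7)]
693 = n/2 × [56 + 7n - 7]
1386 = n × [49 + 7n]
7n² + (49)n - 1386 = 0
Discriminant: Δ = (49)² - 4(7)(-1386) = 2401 + 38808 = 41209
√Δ = 203
n = [-(49) + √Δ] / (2·7) = (-49 + 203) / 14 = 154 / 14 = 11
(The negative root is discarded since n must be a positive integer.)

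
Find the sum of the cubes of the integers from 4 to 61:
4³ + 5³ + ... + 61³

Use ∑_{k=1}^{n} k³ = [n(n+1)/2]², then subtract the first 3 terms.
∑_{k=1}^{61} k³ = [61×62/2]² = 1891² = 3575881
∑_{k=1}^{3} k³ = [3×4/2]² = 6² = 36
∑_{k=4}^{61} k³ = 3575881 - 36 = 3575845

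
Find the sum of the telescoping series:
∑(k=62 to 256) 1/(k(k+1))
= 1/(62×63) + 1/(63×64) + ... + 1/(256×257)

Partial fractions: 1/(k(k+1)) = 1/k - 1/(k+1)
The series telescopes:
= (1/62 - 1/63) + (1/63 - 1/64) + ... + (1/256 - 1/257)
= 1/62 - 1/257
= 195/15934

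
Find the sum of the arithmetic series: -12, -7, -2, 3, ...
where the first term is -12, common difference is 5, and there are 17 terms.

Sₙ = n/2 × (first + last)
Last term = a + (n-1)d = -12 + (17-1)×5 = 68
S_17 = 17/2 × (-12 + 68)
S_17 = 17/2 × 56 = 476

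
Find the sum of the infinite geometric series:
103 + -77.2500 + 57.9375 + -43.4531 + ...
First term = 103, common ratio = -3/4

For |r| < 1, S = a / (1 - r)
S = 103 / (1 - (-3/4))
S = 103 / (7/4)
S = 412/7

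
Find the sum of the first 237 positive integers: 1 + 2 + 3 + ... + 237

Formula: ∑k = n(n+1)/2
= 237×238/2
= 56406/2
= 28203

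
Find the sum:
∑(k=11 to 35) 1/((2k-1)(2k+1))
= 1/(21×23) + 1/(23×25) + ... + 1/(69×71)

Partial fractions: 1/((2k-1)(2k+1)) = (1/2)[1/(2k-1) - 1/(2k+1)]
The series telescopes:
= (1/2)[1/21 - 1/71]
= 25/1491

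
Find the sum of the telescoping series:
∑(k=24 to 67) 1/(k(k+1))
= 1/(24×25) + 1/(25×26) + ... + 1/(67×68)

Partial fractions: 1/(k(k+1)) = 1/k - 1/(k+1)
The series telescopes:
= (1/24 - 1/25) + (1/25 - 1/26) + ... + (1/67 - 1/68)
= 1/24 - 1/68
= 11/408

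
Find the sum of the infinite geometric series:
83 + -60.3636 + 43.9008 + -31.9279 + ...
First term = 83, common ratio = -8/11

For |r| < 1, S = a / (1 - r)
S = 83 / (1 - (-8/11))
S = 83 / (19/11)
S = 913/19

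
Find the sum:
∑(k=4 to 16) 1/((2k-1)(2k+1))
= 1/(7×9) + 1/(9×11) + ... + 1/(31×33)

Partial fractions: 1/((2k-1)(2k+1)) = (1/2)[1/(2k-1) - 1/(2k+1)]
The series telescopes:
= (1/2)[1/7 - 1/33]
= 13/231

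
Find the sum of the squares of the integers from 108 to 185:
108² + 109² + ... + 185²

Use ∑_{k=1}^{n} k² = n(n+1)(2n+1)/6, then subtract the first 107 terms.
∑_{k=1}^{185} k² = 185×186×371/6 = 2127685
∑_{k=1}^{107} k² = 107×108×215/6 = 414090
∑_{k=108}^{185} k² = 2127685 - 414090 = 1713595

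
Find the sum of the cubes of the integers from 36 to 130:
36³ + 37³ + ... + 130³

Use ∑_{k=1}^{n} k³ = [n(n+1)/2]², then subtract the first 35 terms.
∑_{k=1}^{130} k³ = [130×131/2]² = 8515² = 72505225
∑_{k=1}^{35} k³ = [35×36/2]² = 630² = 396900
∑_{k=36}^{130} k³ = 72505225 - 396900 = 72108325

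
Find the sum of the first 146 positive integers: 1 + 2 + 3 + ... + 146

Formula: ∑k = n(n+1)/2
= 146×147/2
= 21462/2
= 10731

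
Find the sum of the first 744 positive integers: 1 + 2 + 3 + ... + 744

Formula: ∑k = n(n+1)/2
= 744×745/2
= 554280/2
= 277140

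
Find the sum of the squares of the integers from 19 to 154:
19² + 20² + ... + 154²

Use ∑_{k=1}^{n} k² = n(n+1)(2n+1)/6, then subtract the first 18 terms.
∑_{k=1}^{154} k² = 154×155×309/6 = 1229305
∑_{k=1}^{18} k² = 18×19×37/6 = 2109
∑_{k=19}^{154} k² = 1229305 - 2109 = 1227196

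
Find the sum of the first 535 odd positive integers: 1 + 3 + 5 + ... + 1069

Sum of first n odd numbers = n²
= 535²
= 286225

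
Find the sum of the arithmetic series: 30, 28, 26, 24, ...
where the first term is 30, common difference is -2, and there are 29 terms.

Sₙ = n/2 × (first + last)
Last term = a + (n-1)d = 30 + (29-1)×(-2) = -26
S_29 = 29/2 × (30 + (-26))
S_29 = 29/2 × 4 = 58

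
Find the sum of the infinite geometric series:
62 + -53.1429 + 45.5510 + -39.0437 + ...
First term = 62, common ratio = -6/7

For |r| < 1, S = a / (1 - r)
S = 62 / (1 - (-6/7))
S = 62 / (13/7)
S = 434/13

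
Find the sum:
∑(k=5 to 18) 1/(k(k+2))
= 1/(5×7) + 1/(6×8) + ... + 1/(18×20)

Partial fractions: 1/(k(k+2)) = (1/2)[1/k - 1/(k+2)]
Telescoping leaves the first two and last two terms:
= (1/2)[1/5 + 1/6 - 1/19 - 1/20]
= 301/2280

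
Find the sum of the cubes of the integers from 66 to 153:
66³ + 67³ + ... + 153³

Use ∑_{k=1}^{n} k³ = [n(n+1)/2]², then subtract the first 65 terms.
∑_{k=1}^{153} k³ = [153×154/2]² = 11781² = 138791961
∑_{k=1}^{65} k³ = [65×66/2]² = 2145² = 4601025
∑_{k=66}^{153} k³ = 138791961 - 4601025 = 134190936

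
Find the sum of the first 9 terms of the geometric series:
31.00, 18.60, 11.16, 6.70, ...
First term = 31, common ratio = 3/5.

Sₙ = a(1 - rⁿ) / (1 - r)
S_9 = 31(1 - (3/5)^9) / (1 - (3/5))
S_9 = 31(1 - (19683/1953125)) / (2/5)
S_9 = 29968351/390625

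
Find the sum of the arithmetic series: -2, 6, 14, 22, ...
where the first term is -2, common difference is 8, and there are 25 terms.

Sₙ = n/2 × (first + last)
Last term = a + (n-1)d = -2 + (25-1)×8 = 190
S_25 = 25/2 × (-2 + 190)
S_25 = 25/2 × 188 = 2350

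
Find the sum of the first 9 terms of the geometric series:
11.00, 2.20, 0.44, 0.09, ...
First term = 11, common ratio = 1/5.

Sₙ = a(1 - rⁿ) / (1 - r)
S_9 = 11(1 - (1/5)^9) / (1 - (1/5))
S_9 = 11(1 - (1/1953125)) / (4/5)
S_9 = 5371091/390625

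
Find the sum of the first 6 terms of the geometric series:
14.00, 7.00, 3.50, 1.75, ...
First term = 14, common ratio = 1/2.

Sₙ = a(1 - rⁿ) / (1 - r)
S_6 = 14(1 - (1/2)^6) / (1 - (1/2))
S_6 = 14(1 - (1/64)) / (1/2)
S_6 = 441/16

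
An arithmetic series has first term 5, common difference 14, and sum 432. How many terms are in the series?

Using S = n/2 × [2a + (n-1)d]
432 = n/2 × [2(5) + (n-1)(14)]
432 = n/2 × [10 + 14n - 14]
864 = n × [-4 + 14n]
14n² + (-4)n - 864 = 0
Discriminant: Δ = (-4)² - 4(14)(-864) = 16 + 48384 = 48400
√Δ = 220
n = [-(-4) + √Δ] / (2·14) = (4 + 220) / 28 = 224 / 28 = 8
(The negative root is discarded since n must be a positive integer.)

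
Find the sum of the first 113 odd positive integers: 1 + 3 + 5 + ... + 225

Sum of first n odd numbers = n²
= 113²
= 12769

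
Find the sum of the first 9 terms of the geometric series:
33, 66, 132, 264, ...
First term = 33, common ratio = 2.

Sₙ = a(1 - rⁿ) / (1 - r)
S_9 = 33(1 - 2^9) / (1 - 2)
S_9 = 33(1 - 512) / (-1)
S_9 = 16863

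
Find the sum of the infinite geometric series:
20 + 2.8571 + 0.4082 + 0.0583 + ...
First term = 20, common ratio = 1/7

For |r| < 1, S = a / (1 - r)
S = 20 / (1 - (1/7))
S = 20 / (6/7)
S = 70/3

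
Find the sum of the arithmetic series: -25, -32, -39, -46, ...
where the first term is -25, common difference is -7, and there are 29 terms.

Sₙ = n/2 × (first + last)
Last term = a + (n-1)d = -25 + (29-1)×(-7) = -221
S_29 = 29/2 × (-25 + (-221))
S_29 = 29/2 × (-246) = -3567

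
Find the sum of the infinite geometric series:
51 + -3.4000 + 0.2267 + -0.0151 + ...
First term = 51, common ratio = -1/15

For |r| < 1, S = a / (1 - r)
S = 51 / (1 - (-1/15))
S = 51 / (16/15)
S = 765/16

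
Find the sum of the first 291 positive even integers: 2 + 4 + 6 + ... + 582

Sum of first n even numbers = n(n+1)
= 291×292
= 84972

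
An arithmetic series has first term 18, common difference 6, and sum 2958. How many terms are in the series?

Using S = n/2 × [2a + (n-1)d]
2958 = n/2 × [2(18) + (n-1)(6)]
2958 = n/2 × [36 + 6n - 6]
5916 = n × [30 + 6n]
6n² + (30)n - 5916 = 0
Discriminant: Δ = (30)² - 4(6)(-5916) = 900 + 141984 = 142884
√Δ = 378
n = [-(30) + √Δ] / (2·6) = (-30 + 378) / 12 = 348 / 12 = 29
(The negative root is discarded since n must be a positive integer.)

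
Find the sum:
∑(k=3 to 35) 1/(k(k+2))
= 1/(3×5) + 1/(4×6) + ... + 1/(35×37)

Partial fractions: 1/(k(k+2)) = (1/2)[1/k - 1/(k+2)]
Telescoping leaves the first two and last two terms:
= (1/2)[1/3 + 1/4 - 1/36 - 1/37]
= 88/333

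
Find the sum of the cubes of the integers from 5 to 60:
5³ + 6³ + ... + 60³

Use ∑_{k=1}^{n} k³ = [n(n+1)/2]², then subtract the first 4 terms.
∑_{k=1}^{60} k³ = [60×61/2]² = 1830² = 3348900
∑_{k=1}^{4} k³ = [4×5/2]² = 10² = 100
∑_{k=5}^{60} k³ = 3348900 - 100 = 3348800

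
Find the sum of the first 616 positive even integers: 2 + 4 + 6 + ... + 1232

Sum of first n even numbers = n(n+1)
= 616×617
= 380072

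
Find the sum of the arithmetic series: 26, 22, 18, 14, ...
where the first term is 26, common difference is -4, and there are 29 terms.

Sₙ = n/2 × (first + last)
Last term = a + (n-1)d = 26 + (29-1)×(-4) = -86
S_29 = 29/2 × (26 + (-86))
S_29 = 29/2 × (-60) = -870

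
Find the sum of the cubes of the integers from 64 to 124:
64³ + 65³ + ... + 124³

Use ∑_{k=1}^{n} k³ = [n(n+1)/2]², then subtract the first 63 terms.
∑_{k=1}^{124} k³ = [124×125/2]² = 7750² = 60062500
∑_{k=1}^{63} k³ = [63×64/2]² = 2016² = 4064256
∑_{k=64}^{124} k³ = 60062500 - 4064256 = 55998244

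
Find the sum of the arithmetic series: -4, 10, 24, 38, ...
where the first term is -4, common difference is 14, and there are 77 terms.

Sₙ = n/2 × (first + last)
Last term = a + (n-1)d = -4 + (77-1)×14 = 1060
S_77 = 77/2 × (-4 + 1060)
S_77 = 77/2 × 1056 = 40656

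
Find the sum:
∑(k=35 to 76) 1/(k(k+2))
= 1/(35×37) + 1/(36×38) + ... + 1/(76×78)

Partial fractions: 1/(k(k+2)) = (1/2)[1/k - 1/(k+2)]
Telescoping leaves the first two and last two terms:
= (1/2)[1/35 + 1/36 - 1/77 - 1/78]
= 5503/360360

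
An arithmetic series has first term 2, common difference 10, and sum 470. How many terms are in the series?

Using S = n/2 × [2a + (n-1)d]
470 = n/2 × [2(2) + (n-1)(10)]
470 = n/2 × [4 + 10n - 10]
940 = n × [-6 + 10n]
10n² + (-6)n - 940 = 0
Discriminant: Δ = (-6)² - 4(10)(-940) = 36 + 37600 = 37636
√Δ = 194
n = [-(-6) + √Δ] / (2·10) = (6 + 194) / 20 = 200 / 20 = 10
(The negative root is discarded since n must be a positive integer.)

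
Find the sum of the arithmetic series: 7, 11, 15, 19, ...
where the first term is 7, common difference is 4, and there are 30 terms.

Sₙ = n/2 × (first + last)
Last term = a + (n-1)d = 7 + (30-1)×4 = 123
S_30 = 30/2 × (7 + 123)
S_30 = 30/2 × 130 = 1950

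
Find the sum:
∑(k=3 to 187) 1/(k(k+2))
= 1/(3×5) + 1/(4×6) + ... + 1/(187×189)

Partial fractions: 1/(k(k+2)) = (1/2)[1/k - 1/(k+2)]
Telescoping leaves the first two and last two terms:
= (1/2)[1/3 + 1/4 - 1/188 - 1/189]
= 10175/35532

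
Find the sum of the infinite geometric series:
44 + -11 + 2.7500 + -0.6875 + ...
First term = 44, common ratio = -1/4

For |r| < 1, S = a / (1 - r)
S = 44 / (1 - (-1/4))
S = 44 / (5/4)
S = 176/5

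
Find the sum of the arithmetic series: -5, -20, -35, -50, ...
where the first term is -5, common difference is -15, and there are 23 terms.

Sₙ = n/2 × (first + last)
Last term = a + (n-1)d = -5 + (23-1)×(-15) = -335
S_23 = 23/2 × (-5 + (-335))
S_23 = 23/2 × (-340) = -3910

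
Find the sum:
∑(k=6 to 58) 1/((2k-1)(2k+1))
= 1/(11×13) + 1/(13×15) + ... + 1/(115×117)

Partial fractions: 1/((2k-1)(2k+1)) = (1/2)[1/(2k-1) - 1/(2k+1)]
The series telescopes:
= (1/2)[1/11 - 1/117]
= 53/1287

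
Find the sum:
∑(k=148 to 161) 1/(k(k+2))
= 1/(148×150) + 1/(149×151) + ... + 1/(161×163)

Partial fractions: 1/(k(k+2)) = (1/2)[1/k - 1/(k+2)]
Telescoping leaves the first two and last two terms:
= (1/2)[1/148 + 1/149 - 1/162 - 1/163]
= 337841/582305112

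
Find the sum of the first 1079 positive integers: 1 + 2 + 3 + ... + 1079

Formula: ∑k = n(n+1)/2
= 1079×1080/2
= 1165320/2
= 582660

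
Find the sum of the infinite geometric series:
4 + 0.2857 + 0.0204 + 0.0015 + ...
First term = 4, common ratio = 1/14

For |r| < 1, S = a / (1 - r)
S = 4 / (1 - (1/14))
S = 4 / (13/14)
S = 56/13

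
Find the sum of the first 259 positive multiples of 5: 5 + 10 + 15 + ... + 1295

Factor out 5: = 5(1 + 2 + ... + 259) = 5 × n(n+1)/2
= 5 × 259×260/2
= 5 × 33670
= 168350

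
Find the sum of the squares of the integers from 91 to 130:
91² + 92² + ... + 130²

Use ∑_{k=1}^{n} k² = n(n+1)(2n+1)/6, then subtract the first 90 terms.
∑_{k=1}^{130} k² = 130×131×261/6 = 740805
∑_{k=1}^{90} k² = 90×91×181/6 = 247065
∑_{k=91}^{130} k² = 740805 - 247065 = 493740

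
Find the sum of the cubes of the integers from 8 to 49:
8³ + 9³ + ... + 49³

Use ∑_{k=1}^{n} k³ = [n(n+1)/2]², then subtract the first 7 terms.
∑_{k=1}^{49} k³ = [49×50/2]² = 1225² = 1500625
∑_{k=1}^{7} k³ = [7×8/2]² = 28² = 784
∑_{k=8}^{49} k³ = 1500625 - 784 = 1499841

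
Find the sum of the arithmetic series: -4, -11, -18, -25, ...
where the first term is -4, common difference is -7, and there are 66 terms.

Sₙ = n/2 × (first + last)
Last term = a + (n-1)d = -4 + (66-1)×(-7) = -459
S_66 = 66/2 × (-4 + (-459))
S_66 = 66/2 × (-463) = -15279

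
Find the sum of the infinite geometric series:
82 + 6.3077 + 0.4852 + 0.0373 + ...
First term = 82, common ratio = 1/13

For |r| < 1, S = a / (1 - r)
S = 82 / (1 - (1/13))
S = 82 / (12/13)
S = 533/6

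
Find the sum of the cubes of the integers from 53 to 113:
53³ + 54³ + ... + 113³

Use ∑_{k=1}^{n} k³ = [n(n+1)/2]², then subtract the first 52 terms.
∑_{k=1}^{113} k³ = [113×114/2]² = 6441² = 41486481
∑_{k=1}^{52} k³ = [52×53/2]² = 1378² = 1898884
∑_{k=53}^{113} k³ = 41486481 - 1898884 = 39587597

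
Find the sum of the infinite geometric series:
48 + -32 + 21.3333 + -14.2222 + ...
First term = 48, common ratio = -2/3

For |r| < 1, S = a / (1 - r)
S = 48 / (1 - (-2/3))
S = 48 / (5/3)
S = 144/5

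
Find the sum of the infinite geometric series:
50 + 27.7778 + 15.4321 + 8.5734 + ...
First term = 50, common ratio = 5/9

For |r| < 1, S = a / (1 - r)
S = 50 / (1 - (5/9))
S = 50 / (4/9)
S = 225/2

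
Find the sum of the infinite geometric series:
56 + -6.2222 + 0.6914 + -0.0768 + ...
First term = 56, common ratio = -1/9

For |r| < 1, S = a / (1 - r)
S = 56 / (1 - (-1/9))
S = 56 / (10/9)
S = 252/5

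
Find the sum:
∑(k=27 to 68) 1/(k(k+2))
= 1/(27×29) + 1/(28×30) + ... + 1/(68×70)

Partial fractions: 1/(k(k+2)) = (1/2)[1/k - 1/(k+2)]
Telescoping leaves the first two and last two terms:
= (1/2)[1/27 + 1/28 - 1/69 - 1/70]
= 3823/173880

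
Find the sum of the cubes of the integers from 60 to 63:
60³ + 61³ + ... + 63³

Use ∑_{k=1}^{n} k³ = [n(n+1)/2]², then subtract the first 59 terms.
∑_{k=1}^{63} k³ = [63×64/2]² = 2016² = 4064256
∑_{k=1}^{59} k³ = [59×60/2]² = 1770² = 3132900
∑_{k=60}^{63} k³ = 4064256 - 3132900 = 931356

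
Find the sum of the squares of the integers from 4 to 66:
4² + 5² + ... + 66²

Use ∑_{k=1}^{n} k² = n(n+1)(2n+1)/6, then subtract the first 3 terms.
∑_{k=1}^{66} k² = 66×67×133/6 = 98021
∑_{k=1}^{3} k² = 3×4×7/6 = 14
∑_{k=4}^{66} k² = 98021 - 14 = 98007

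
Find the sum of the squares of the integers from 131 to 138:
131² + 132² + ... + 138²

Use ∑_{k=1}^{n} k² = n(n+1)(2n+1)/6, then subtract the first 130 terms.
∑_{k=1}^{138} k² = 138×139×277/6 = 885569
∑_{k=1}^{130} k² = 130×131×261/6 = 740805
∑_{k=131}^{138} k² = 885569 - 740805 = 144764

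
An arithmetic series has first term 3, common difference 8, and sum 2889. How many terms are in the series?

Using S = n/2 × [2a + (n-1)d]
2889 = n/2 × [2(3) + (n-1)(8)]
2889 = n/2 × [6 + 8n - 8]
5778 = n × [-2 + 8n]
8n² + (-2)n - 5778 = 0
Discriminant: Δ = (-2)² - 4(8)(-5778) = 4 + 184896 = 184900
√Δ = 430
n = [-(-2) + √Δ] / (2·8) = (2 + 430) / 16 = 432 / 16 = 27
(The negative root is discarded since n must be a positive integer.)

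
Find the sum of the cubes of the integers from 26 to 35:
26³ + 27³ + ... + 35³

Use ∑_{k=1}^{n} k³ = [n(n+1)/2]², then subtract the first 25 terms.
∑_{k=1}^{35} k³ = [35×36/2]² = 630² = 396900
∑_{k=1}^{25} k³ = [25×26/2]² = 325² = 105625
∑_{k=26}^{35} k³ = 396900 - 105625 = 291275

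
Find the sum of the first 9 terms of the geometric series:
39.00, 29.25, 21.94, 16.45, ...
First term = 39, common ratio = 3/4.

Sₙ = a(1 - rⁿ) / (1 - r)
S_9 = 39(1 - (3/4)^9) / (1 - (3/4))
S_9 = 39(1 - (19683/262144)) / (1/4)
S_9 = 9455979/65536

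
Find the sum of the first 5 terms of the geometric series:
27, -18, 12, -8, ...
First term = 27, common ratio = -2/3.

Sₙ = a(1 - rⁿ) / (1 - r)
S_5 = 27(1 - (-2/3)^5) / (1 - (-2/3))
S_5 = 27(1 - (-32/243)) / (5/3)
S_5 = 55/3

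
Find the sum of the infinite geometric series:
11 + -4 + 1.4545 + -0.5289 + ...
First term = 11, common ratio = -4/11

For |r| < 1, S = a / (1 - r)
S = 11 / (1 - (-4/11))
S = 11 / (15/11)
S = 121/15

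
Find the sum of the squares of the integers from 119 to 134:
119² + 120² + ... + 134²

Use ∑_{k=1}^{n} k² = n(n+1)(2n+1)/6, then subtract the first 118 terms.
∑_{k=1}^{134} k² = 134×135×269/6 = 811035
∑_{k=1}^{118} k² = 118×119×237/6 = 554659
∑_{k=119}^{134} k² = 811035 - 554659 = 256376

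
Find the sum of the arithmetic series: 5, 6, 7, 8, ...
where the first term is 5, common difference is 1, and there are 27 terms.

Sₙ = n/2 × (first + last)
Last term = a + (n-1)d = 5 + (27-1)×1 = 31
S_27 = 27/2 × (5 + 31)
S_27 = 27/2 × 36 = 486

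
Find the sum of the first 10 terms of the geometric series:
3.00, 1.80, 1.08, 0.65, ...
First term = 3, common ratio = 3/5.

Sₙ = a(1 - rⁿ) / (1 - r)
S_10 = 3(1 - (3/5)^10) / (1 - (3/5))
S_10 = 3(1 - (59049/9765625)) / (2/5)
S_10 = 14559864/1953125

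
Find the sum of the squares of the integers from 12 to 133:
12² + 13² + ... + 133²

Use ∑_{k=1}^{n} k² = n(n+1)(2n+1)/6, then subtract the first 11 terms.
∑_{k=1}^{133} k² = 133×134×267/6 = 793079
∑_{k=1}^{11} k² = 11×12×23/6 = 506
∑_{k=12}^{133} k² = 793079 - 506 = 792573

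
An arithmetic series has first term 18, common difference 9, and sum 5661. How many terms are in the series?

Using S = n/2 × [2a + (n-1)d]
5661 = n/2 × [2(18) + (n-1)(9)]
5661 = n/2 × [36 + 9n - 9]
11322 = n × [27 + 9n]
9n² + (27)n - 11322 = 0
Discriminant: Δ = (27)² - 4(9)(-11322) = 729 + 407592 = 408321
√Δ = 639
n = [-(27) + √Δ] / (2·9) = (-27 + 639) / 18 = 612 / 18 = 34
(The negative root is discarded since n must be a positive integer.)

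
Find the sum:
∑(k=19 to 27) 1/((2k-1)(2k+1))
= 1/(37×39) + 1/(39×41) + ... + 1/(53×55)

Partial fractions: 1/((2k-1)(2k+1)) = (1/2)[1/(2k-1) - 1/(2k+1)]
The series telescopes:
= (1/2)[1/37 - 1/55]
= 9/2035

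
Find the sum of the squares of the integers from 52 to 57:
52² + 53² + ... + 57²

Use ∑_{k=1}^{n} k² = n(n+1)(2n+1)/6, then subtract the first 51 terms.
∑_{k=1}^{57} k² = 57×58×115/6 = 63365
∑_{k=1}^{51} k² = 51×52×103/6 = 45526
∑_{k=52}^{57} k² = 63365 - 45526 = 17839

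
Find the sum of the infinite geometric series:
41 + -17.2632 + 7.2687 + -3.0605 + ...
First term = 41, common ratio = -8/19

For |r| < 1, S = a / (1 - r)
S = 41 / (1 - (-8/19))
S = 41 / (27/19)
S = 779/27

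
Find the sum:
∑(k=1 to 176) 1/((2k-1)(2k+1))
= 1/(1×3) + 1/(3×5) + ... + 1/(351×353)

Partial fractions: 1/((2k-1)(2k+1)) = (1/2)[1/(2k-1) - 1/(2k+1)]
The series telescopes:
= (1/2)[1/1 - 1/353]
= 176/353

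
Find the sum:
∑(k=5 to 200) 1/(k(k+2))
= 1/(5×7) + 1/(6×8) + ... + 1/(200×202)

Partial fractions: 1/(k(k+2)) = (1/2)[1/k - 1/(k+2)]
Telescoping leaves the first two and last two terms:
= (1/2)[1/5 + 1/6 - 1/201 - 1/202]
= 36211/203010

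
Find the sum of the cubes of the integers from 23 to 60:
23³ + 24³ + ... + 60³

Use ∑_{k=1}^{n} k³ = [n(n+1)/2]², then subtract the first 22 terms.
∑_{k=1}^{60} k³ = [60×61/2]² = 1830² = 3348900
∑_{k=1}^{22} k³ = [22×23/2]² = 253² = 64009
∑_{k=23}^{60} k³ = 3348900 - 64009 = 3284891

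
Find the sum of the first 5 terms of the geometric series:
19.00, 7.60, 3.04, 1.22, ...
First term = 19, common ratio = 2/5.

Sₙ = a(1 - rⁿ) / (1 - r)
S_5 = 19(1 - (2/5)^5) / (1 - (2/5))
S_5 = 19(1 - (32/3125)) / (3/5)
S_5 = 19589/625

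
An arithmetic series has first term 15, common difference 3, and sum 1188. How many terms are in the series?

Using S = n/2 × [2a + (n-1)d]
1188 = n/2 × [2(15) + (n-1)(3)]
1188 = n/2 × [30 + 3n - 3]
2376 = n × [27 + 3n]
3n² + (27)n - 2376 = 0
Discriminant: Δ = (27)² - 4(3)(-2376) = 729 + 28512 = 29241
√Δ = 171
n = [-(27) + √Δ] / (2·3) = (-27 + 171) / 6 = 144 / 6 = 24
(The negative root is discarded since n must be a positive integer.)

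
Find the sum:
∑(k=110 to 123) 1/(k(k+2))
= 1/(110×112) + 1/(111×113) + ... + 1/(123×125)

Partial fractions: 1/(k(k+2)) = (1/2)[1/k - 1/(k+2)]
Telescoping leaves the first two and last two terms:
= (1/2)[1/110 + 1/111 - 1/124 - 1/125]
= 38521/37851000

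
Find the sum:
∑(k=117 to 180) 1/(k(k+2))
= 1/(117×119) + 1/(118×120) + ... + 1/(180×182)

Partial fractions: 1/(k(k+2)) = (1/2)[1/k - 1/(k+2)]
Telescoping leaves the first two and last two terms:
= (1/2)[1/117 + 1/118 - 1/181 - 1/182]
= 26248/8746101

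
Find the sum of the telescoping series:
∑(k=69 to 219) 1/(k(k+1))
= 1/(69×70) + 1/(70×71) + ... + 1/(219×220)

Partial fractions: 1/(k(k+1)) = 1/k - 1/(k+1)
The series telescopes:
= (1/69 - 1/70) + (1/70 - 1/71) + ... + (1/219 - 1/220)
= 1/69 - 1/220
= 151/15180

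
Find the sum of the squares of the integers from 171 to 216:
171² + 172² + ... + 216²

Use ∑_{k=1}^{n} k² = n(n+1)(2n+1)/6, then subtract the first 170 terms.
∑_{k=1}^{216} k² = 216×217×433/6 = 3382596
∑_{k=1}^{170} k² = 170×171×341/6 = 1652145
∑_{k=171}^{216} k² = 3382596 - 1652145 = 1730451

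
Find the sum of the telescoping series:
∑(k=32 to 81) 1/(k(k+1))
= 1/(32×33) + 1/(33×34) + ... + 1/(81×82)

Partial fractions: 1/(k(k+1)) = 1/k - 1/(k+1)
The series telescopes:
= (1/32 - 1/33) + (1/33 - 1/34) + ... + (1/81 - 1/82)
= 1/32 - 1/82
= 25/1312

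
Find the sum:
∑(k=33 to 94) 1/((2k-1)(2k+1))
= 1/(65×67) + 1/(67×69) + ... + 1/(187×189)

Partial fractions: 1/((2k-1)(2k+1)) = (1/2)[1/(2k-1) - 1/(2k+1)]
The series telescopes:
= (1/2)[1/65 - 1/189]
= 62/12285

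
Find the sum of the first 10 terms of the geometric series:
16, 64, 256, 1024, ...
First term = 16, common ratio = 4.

Sₙ = a(1 - rⁿ) / (1 - r)
S_10 = 16(1 - 4^10) / (1 - 4)
S_10 = 16(1 - 1048576) / (-3)
S_10 = 5592400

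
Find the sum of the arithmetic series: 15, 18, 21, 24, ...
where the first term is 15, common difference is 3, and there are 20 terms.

Sₙ = n/2 × (first + last)
Last term = a + (n-1)d = 15 + (20-1)×3 = 72
S_20 = 20/2 × (15 + 72)
S_20 = 20/2 × 87 = 870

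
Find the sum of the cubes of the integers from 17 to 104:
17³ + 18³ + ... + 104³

Use ∑_{k=1}^{n} k³ = [n(n+1)/2]², then subtract the first 16 terms.
∑_{k=1}^{104} k³ = [104×105/2]² = 5460² = 29811600
∑_{k=1}^{16} k³ = [16×17/2]² = 136² = 18496
∑_{k=17}^{104} k³ = 29811600 - 18496 = 29793104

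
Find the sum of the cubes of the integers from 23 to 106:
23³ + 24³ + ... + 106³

Use ∑_{k=1}^{n} k³ = [n(n+1)/2]², then subtract the first 22 terms.
∑_{k=1}^{106} k³ = [106×107/2]² = 5671² = 32160241
∑_{k=1}^{22} k³ = [22×23/2]² = 253² = 64009
∑_{k=23}^{106} k³ = 32160241 - 64009 = 32096232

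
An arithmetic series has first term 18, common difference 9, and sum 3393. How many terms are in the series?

Using S = n/2 × [2a + (n-1)d]
3393 = n/2 × [2(18) + (n-1)(9)]
3393 = n/2 × [36 + 9n - 9]
6786 = n × [27 + 9n]
9n² + (27)n - 6786 = 0
Discriminant: Δ = (27)² - 4(9)(-6786) = 729 + 244296 = 245025
√Δ = 495
n = [-(27) + √Δ] / (2·9) = (-27 + 495) / 18 = 468 / 18 = 26
(The negative root is discarded since n must be a positive integer.)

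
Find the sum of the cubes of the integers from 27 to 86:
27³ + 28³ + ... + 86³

Use ∑_{k=1}^{n} k³ = [n(n+1)/2]², then subtract the first 26 terms.
∑_{k=1}^{86} k³ = [86×87/2]² = 3741² = 13995081
∑_{k=1}^{26} k³ = [26×27/2]² = 351² = 123201
∑_{k=27}^{86} k³ = 13995081 - 123201 = 13871880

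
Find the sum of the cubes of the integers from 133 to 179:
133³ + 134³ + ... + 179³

Use ∑_{k=1}^{n} k³ = [n(n+1)/2]², then subtract the first 132 terms.
∑_{k=1}^{179} k³ = [179×180/2]² = 16110² = 259532100
∑_{k=1}^{132} k³ = [132×133/2]² = 8778² = 77053284
∑_{k=133}^{179} k³ = 259532100 - 77053284 = 182478816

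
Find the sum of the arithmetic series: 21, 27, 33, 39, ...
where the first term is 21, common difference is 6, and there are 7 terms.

Sₙ = n/2 × (first + last)
Last term = a + (n-1)d = 21 + (7-1)×6 = 57
S_7 = 7/2 × (21 + 57)
S_7 = 7/2 × 78 = 273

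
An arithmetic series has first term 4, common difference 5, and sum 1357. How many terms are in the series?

Using S = n/2 × [2a + (n-1)d]
1357 = n/2 × [2(4) + (n-1)(5)]
1357 = n/2 × [8 + 5n - 5]
2714 = n × [3 + 5n]
5n² + (3)n - 2714 = 0
Discriminant: Δ = (3)² - 4(5)(-2714) = 9 + 54280 = 54289
√Δ = 233
n = [-(3) + √Δ] / (2·5) = (-3 + 233) / 10 = 230 / 10 = 23
(The negative root is discarded since n must be a positive integer.)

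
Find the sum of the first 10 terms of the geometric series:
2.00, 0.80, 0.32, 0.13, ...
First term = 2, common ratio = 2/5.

Sₙ = a(1 - rⁿ) / (1 - r)
S_10 = 2(1 - (2/5)^10) / (1 - (2/5))
S_10 = 2(1 - (1024/9765625)) / (3/5)
S_10 = 6509734/1953125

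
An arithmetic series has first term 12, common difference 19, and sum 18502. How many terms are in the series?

Using S = n/2 × [2a + (n-1)d]
18502 = n/2 × [2(12) + (n-1)(19)]
18502 = n/2 × [24 + 19n - 19]
37004 = n × [5 + 19n]
19n² + (5)n - 37004 = 0
Discriminant: Δ = (5)² - 4(19)(-37004) = 25 + 2812304 = 2812329
√Δ = 1677
n = [-(5) + √Δ] / (2·19) = (-5 + 1677) / 38 = 1672 / 38 = 44
(The negative root is discarded since n must be a positive integer.)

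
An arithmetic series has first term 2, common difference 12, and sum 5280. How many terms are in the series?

Using S = n/2 × [2a + (n-1)d]
5280 = n/2 × [2(2) + (n-1)(12)]
5280 = n/2 × [4 + 12n - 12]
10560 = n × [-8 + 12n]
12n² + (-8)n - 10560 = 0
Discriminant: Δ = (-8)² - 4(12)(-10560) = 64 + 506880 = 506944
√Δ = 712
n = [-(-8) + √Δ] / (2·12) = (8 + 712) / 24 = 720 / 24 = 30
(The negative root is discarded since n must be a positive integer.)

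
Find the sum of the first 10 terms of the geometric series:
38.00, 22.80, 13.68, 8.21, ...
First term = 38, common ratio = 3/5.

Sₙ = a(1 - rⁿ) / (1 - r)
S_10 = 38(1 - (3/5)^10) / (1 - (3/5))
S_10 = 38(1 - (59049/9765625)) / (2/5)
S_10 = 184424944/1953125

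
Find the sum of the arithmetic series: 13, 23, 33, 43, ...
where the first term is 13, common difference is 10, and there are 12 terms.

Sₙ = n/2 × (first + last)
Last term = a + (n-1)d = 13 + (12-1)×10 = 123
S_12 = 12/2 × (13 + 123)
S_12 = 12/2 × 136 = 816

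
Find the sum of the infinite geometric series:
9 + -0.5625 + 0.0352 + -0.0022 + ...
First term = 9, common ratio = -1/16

For |r| < 1, S = a / (1 - r)
S = 9 / (1 - (-1/16))
S = 9 / (17/16)
S = 144/17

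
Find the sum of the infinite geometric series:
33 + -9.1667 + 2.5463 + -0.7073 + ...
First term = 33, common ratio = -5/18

For |r| < 1, S = a / (1 - r)
S = 33 / (1 - (-5/18))
S = 33 / (23/18)
S = 594/23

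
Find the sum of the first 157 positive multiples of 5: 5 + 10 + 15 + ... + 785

Factor out 5: = 5(1 + 2 + ... + 157) = 5 × n(n+1)/2
= 5 × 157×158/2
= 5 × 12403
= 62015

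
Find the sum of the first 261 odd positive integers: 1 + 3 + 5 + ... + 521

Sum of first n odd numbers = n²
= 261²
= 68121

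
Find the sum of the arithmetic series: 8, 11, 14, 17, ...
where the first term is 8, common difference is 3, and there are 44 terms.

Sₙ = n/2 × (first + last)
Last term = a + (n-1)d = 8 + (44-1)×3 = 137
S_44 = 44/2 × (8 + 137)
S_44 = 44/2 × 145 = 3190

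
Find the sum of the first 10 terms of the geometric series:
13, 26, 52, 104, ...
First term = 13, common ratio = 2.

Sₙ = a(1 - rⁿ) / (1 - r)
S_10 = 13(1 - 2^10) / (1 - 2)
S_10 = 13(1 - 1024) / (-1)
S_10 = 13299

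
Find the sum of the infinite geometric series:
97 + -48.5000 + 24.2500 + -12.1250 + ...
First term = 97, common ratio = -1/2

For |r| < 1, S = a / (1 - r)
S = 97 / (1 - (-1/2))
S = 97 / (3/2)
S = 194/3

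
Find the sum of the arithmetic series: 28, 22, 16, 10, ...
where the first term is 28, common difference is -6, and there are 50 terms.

Sₙ = n/2 × (first + last)
Last term = a + (n-1)d = 28 + (50-1)×(-6) = -266
S_50 = 50/2 × (28 + (-266))
S_50 = 50/2 × (-238) = -5950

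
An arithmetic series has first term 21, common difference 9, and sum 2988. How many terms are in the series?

Using S = n/2 × [2a + (n-1)d]
2988 = n/2 × [2(21) + (n-1)(9)]
2988 = n/2 × [42 + 9n - 9]
5976 = n × [33 + 9n]
9n² + (33)n - 5976 = 0
Discriminant: Δ = (33)² - 4(9)(-5976) = 1089 + 215136 = 216225
√Δ = 465
n = [-(33) + √Δ] / (2·9) = (-33 + 465) / 18 = 432 / 18 = 24
(The negative root is discarded since n must be a positive integer.)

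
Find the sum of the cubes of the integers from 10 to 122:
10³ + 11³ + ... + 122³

Use ∑_{k=1}^{n} k³ = [n(n+1)/2]², then subtract the first 9 terms.
∑_{k=1}^{122} k³ = [122×123/2]² = 7503² = 56295009
∑_{k=1}^{9} k³ = [9×10/2]² = 45² = 2025
∑_{k=10}^{122} k³ = 56295009 - 2025 = 56292984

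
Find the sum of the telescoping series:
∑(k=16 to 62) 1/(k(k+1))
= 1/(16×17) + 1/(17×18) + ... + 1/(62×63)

Partial fractions: 1/(k(k+1)) = 1/k - 1/(k+1)
The series telescopes:
= (1/16 - 1/17) + (1/17 - 1/18) + ... + (1/62 - 1/63)
= 1/16 - 1/63
= 47/1008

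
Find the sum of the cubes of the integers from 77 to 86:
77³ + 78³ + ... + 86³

Use ∑_{k=1}^{n} k³ = [n(n+1)/2]², then subtract the first 76 terms.
∑_{k=1}^{86} k³ = [86×87/2]² = 3741² = 13995081
∑_{k=1}^{76} k³ = [76×77/2]² = 2926² = 8561476
∑_{k=77}^{86} k³ = 13995081 - 8561476 = 5433605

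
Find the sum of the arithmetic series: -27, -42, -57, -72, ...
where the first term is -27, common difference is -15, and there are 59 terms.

Sₙ = n/2 × (first + last)
Last term = a + (n-1)d = -27 + (59-1)×(-15) = -897
S_59 = 59/2 × (-27 + (-897))
S_59 = 59/2 × (-924) = -27258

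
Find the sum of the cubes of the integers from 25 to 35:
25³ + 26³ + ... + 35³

Use ∑_{k=1}^{n} k³ = [n(n+1)/2]², then subtract the first 24 terms.
∑_{k=1}^{35} k³ = [35×36/2]² = 630² = 396900
∑_{k=1}^{24} k³ = [24×25/2]² = 300² = 90000
∑_{k=25}^{35} k³ = 396900 - 90000 = 306900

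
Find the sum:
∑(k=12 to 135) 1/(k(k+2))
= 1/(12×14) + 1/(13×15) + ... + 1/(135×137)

Partial fractions: 1/(k(k+2)) = (1/2)[1/k - 1/(k+2)]
Telescoping leaves the first two and last two terms:
= (1/2)[1/12 + 1/13 - 1/136 - 1/137]
= 105803/1453296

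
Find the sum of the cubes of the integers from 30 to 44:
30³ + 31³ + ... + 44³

Use ∑_{k=1}^{n} k³ = [n(n+1)/2]², then subtract the first 29 terms.
∑_{k=1}^{44} k³ = [44×45/2]² = 990² = 980100
∑_{k=1}^{29} k³ = [29×30/2]² = 435² = 189225
∑_{k=30}^{44} k³ = 980100 - 189225 = 790875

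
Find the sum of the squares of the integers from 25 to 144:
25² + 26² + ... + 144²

Use ∑_{k=1}^{n} k² = n(n+1)(2n+1)/6, then subtract the first 24 terms.
∑_{k=1}^{144} k² = 144×145×289/6 = 1005720
∑_{k=1}^{24} k² = 24×25×49/6 = 4900
∑_{k=25}^{144} k² = 1005720 - 4900 = 1000820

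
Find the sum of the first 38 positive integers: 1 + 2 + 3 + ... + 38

Formula: ∑k = n(n+1)/2
= 38×39/2
= 1482/2
= 741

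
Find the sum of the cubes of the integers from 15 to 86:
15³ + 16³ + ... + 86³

Use ∑_{k=1}^{n} k³ = [n(n+1)/2]², then subtract the first 14 terms.
∑_{k=1}^{86} k³ = [86×87/2]² = 3741² = 13995081
∑_{k=1}^{14} k³ = [14×15/2]² = 105² = 11025
∑_{k=15}^{86} k³ = 13995081 - 11025 = 13984056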